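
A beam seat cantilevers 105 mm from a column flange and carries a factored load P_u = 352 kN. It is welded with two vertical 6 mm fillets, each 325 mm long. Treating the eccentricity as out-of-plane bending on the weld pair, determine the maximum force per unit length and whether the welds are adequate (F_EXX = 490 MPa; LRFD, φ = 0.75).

f_max ≈ 1180 N/mm; NOT adequate

L_w = 2 × 325 = 650 mm; section modulus (unit throat) S = 2 × L²/6 = 35210 mm².
Direct shear f_v = P/L_w = 352×10³/650 = 541.5 N/mm.
Moment M = P × e = 352×10³ × 105 = 36960000 N·mm; bending f_b = M/S = 1050 N/mm.
f_max = √(f_v² + f_b²) = √(541.5² + 1050²) = 1181 N/mm.
φr_n = 0.75 × 0.6 × 490 × (0.707 × 6) = 935.4 N/mm → NOT adequate.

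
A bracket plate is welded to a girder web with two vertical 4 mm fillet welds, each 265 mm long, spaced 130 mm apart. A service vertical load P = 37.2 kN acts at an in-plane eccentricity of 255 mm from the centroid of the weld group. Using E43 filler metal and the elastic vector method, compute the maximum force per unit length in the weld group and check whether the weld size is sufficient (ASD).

E43XX → F_EXX = 430 MPa.
Total weld length L_w = 530 mm. Treat welds as unit-width lines.
Polar moment about centroid: J = 2[d³/12 + d(b/2)²] = 2[265³/12 + 265×65²] = 5341000 mm³.
Direct shear f_v = P/L_w = 37.2×10³ / 530 = 70.19 N/mm (vertical).
Torsion M = P·e = 37.2×10³ × 255 = 9486000 N·mm.
Critical point at (x, y) = (65, 132.5) from centroid. f_tx = M·y/J = 235.3 N/mm; f_ty = M·x/J = 115.4 N/mm.
Resultant f_max = √[f_tx² + (f_v + f_ty)²] = √[235.3² + (70.19 + 115.4)²] = 299.7 N/mm.
Capacity per unit length: r_n/Ω = (1/2.0) × 0.6 × 430 × (0.707 × 4) = 364.8 N/mm.
299.7 ≤ 364.8 → adequate.

f_max ≈ 300 N/mm; adequate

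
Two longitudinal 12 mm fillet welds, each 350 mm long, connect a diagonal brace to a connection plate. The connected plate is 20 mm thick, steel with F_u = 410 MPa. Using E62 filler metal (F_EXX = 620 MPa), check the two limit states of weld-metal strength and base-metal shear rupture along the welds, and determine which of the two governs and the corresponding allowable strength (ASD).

t_e = 0.707 × 12 = 8.484 mm; L = 700 mm.
Weld metal: R_n/Ω = (1/2.0) × 0.6 × 620 × 8.484 × 700 × 10⁻³ = 1105 kN.
Base metal (shear rupture): R_n/Ω = (1/2.0) × 0.6 × 410 × 20 × 700 × 10⁻³ = 1722 kN.
Governing: weld metal.

R_n/Ω ≈ 1100 kN (weld metal governs)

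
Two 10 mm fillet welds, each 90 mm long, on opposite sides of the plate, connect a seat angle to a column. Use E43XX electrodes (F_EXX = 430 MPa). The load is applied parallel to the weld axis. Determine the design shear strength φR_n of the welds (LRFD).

Effective throat t_e = 0.707 × 10 = 7.07 mm.
Total length L = 180 mm; A_we = 7.07 × 180 = 1273 mm².
F_nw = 0.6 F_EXX = 0.6 × 430 = 258 MPa.
φR_n = 0.75 × 258 × 1273 × 10⁻³ = 246.2 kN.

φR_n ≈ 246 kN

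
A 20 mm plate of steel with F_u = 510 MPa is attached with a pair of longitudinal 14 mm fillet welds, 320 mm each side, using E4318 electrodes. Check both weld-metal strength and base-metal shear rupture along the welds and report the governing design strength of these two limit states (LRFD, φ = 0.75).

E43XX → F_EXX = 430 MPa.
t_e = 0.707 × 14 = 9.898 mm; L = 640 mm.
Weld metal: φR_n = 0.75 × 0.6 × 430 × 9.898 × 640 × 10⁻³ = 1226 kN.
Base metal (shear rupture): φR_n = 0.75 × 0.6 × 510 × 20 × 640 × 10⁻³ = 2938 kN.
Governing: weld metal.

φR_n ≈ 1230 kN (weld metal governs)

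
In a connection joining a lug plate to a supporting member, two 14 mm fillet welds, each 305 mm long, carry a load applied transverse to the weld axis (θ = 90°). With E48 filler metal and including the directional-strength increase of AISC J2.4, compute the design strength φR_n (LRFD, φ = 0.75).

φR_n ≈ 1960 kN

E48XX → F_EXX = 480 MPa.
t_e = 0.707 × 14 = 9.898 mm; A_we = 9.898 × 610 = 6038 mm².
Directional factor: 1.0 + 0.5 sin^1.5(90°) = 1.5.
F_nw = 0.6 × 480 × 1.5 = 432 MPa.
φR_n = 0.75 × 432 × 6038 × 10⁻³ = 1956 kN.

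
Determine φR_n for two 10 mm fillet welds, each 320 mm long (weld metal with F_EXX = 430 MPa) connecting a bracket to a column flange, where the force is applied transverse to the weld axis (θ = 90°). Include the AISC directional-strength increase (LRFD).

t_e = 0.707 × 10 = 7.07 mm; A_we = 7.07 × 640 = 4525 mm².
Directional factor: 1.0 + 0.5 sin^1.5(90°) = 1.5.
F_nw = 0.6 × 430 × 1.5 = 387 MPa.
φR_n = 0.75 × 387 × 4525 × 10⁻³ = 1313 kN.

φR_n ≈ 1310 kN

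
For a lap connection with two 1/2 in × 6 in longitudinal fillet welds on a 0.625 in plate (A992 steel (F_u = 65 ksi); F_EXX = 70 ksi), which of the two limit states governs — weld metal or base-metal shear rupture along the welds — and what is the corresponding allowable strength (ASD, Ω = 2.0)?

R_n/Ω ≈ 89.1 kips (weld metal governs)

t_e = 0.707 × 0.5 = 0.3535 in; L = 12 in.
Weld metal: R_n/Ω = (1/2.0) × 0.6 × 70 × 0.3535 × 12 = 89.08 kips.
Base metal (shear rupture): R_n/Ω = (1/2.0) × 0.6 × 65 × 0.625 × 12 = 146.2 kips.
Governing: weld metal.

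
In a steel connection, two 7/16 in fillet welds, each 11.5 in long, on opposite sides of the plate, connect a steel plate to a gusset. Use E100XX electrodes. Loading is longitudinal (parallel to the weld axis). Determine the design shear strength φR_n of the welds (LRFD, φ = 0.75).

φR_n ≈ 320 kips

E100XX → F_EXX = 100 ksi.
Effective throat t_e = 0.707 × 0.4375 = 0.3093 in.
Total length L = 23 in; A_we = 0.3093 × 23 = 7.114 in².
F_nw = 0.6 F_EXX = 0.6 × 100 = 60 ksi.
φR_n = 0.75 × 60 × 7.114 = 320.1 kips.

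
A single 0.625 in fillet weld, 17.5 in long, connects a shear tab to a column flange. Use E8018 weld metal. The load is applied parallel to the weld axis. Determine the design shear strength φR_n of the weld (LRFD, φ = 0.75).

E80XX → F_EXX = 80 ksi.
Effective throat t_e = 0.707 × 0.625 = 0.4419 in.
Total length L = 17.5 in; A_we = 0.4419 × 17.5 = 7.733 in².
F_nw = 0.6 F_EXX = 0.6 × 80 = 48 ksi.
φR_n = 0.75 × 48 × 7.733 = 278.4 kips.

φR_n ≈ 278 kips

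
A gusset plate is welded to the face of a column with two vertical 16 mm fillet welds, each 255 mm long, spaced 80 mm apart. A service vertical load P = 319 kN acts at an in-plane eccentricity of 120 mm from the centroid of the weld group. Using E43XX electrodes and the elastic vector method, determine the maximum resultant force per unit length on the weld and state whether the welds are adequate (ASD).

f_max ≈ 1720 N/mm; NOT adequate

E43XX → F_EXX = 430 MPa.
Total weld length L_w = 510 mm. Treat welds as unit-width lines.
Polar moment about centroid: J = 2[d³/12 + d(b/2)²] = 2[255³/12 + 255×40²] = 3580000 mm³.
Direct shear f_v = P/L_w = 319×10³ / 510 = 625.5 N/mm (vertical).
Torsion M = P·e = 319×10³ × 120 = 38280000 N·mm.
Critical point at (x, y) = (40, 127.5) from centroid. f_tx = M·y/J = 1363 N/mm; f_ty = M·x/J = 427.8 N/mm.
Resultant f_max = √[f_tx² + (f_v + f_ty)²] = √[1363² + (625.5 + 427.8)²] = 1723 N/mm.
Capacity per unit length: r_n/Ω = (1/2.0) × 0.6 × 430 × (0.707 × 16) = 1459 N/mm.
1723 > 1459 → NOT adequate.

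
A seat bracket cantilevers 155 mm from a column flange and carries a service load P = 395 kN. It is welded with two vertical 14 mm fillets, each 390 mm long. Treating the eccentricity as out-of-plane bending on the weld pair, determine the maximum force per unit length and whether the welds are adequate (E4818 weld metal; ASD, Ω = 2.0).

E48XX → F_EXX = 480 MPa.
L_w = 2 × 390 = 780 mm; section modulus (unit throat) S = 2 × L²/6 = 50700 mm².
Direct shear f_v = P/L_w = 395×10³/780 = 506.4 N/mm.
Moment M = P × e = 395×10³ × 155 = 61225000 N·mm; bending f_b = M/S = 1208 N/mm.
f_max = √(f_v² + f_b²) = √(506.4² + 1208²) = 1309 N/mm.
r_n/Ω = (1/2.0) × 0.6 × 480 × (0.707 × 14) = 1425 N/mm → adequate.

f_max ≈ 1310 N/mm; adequate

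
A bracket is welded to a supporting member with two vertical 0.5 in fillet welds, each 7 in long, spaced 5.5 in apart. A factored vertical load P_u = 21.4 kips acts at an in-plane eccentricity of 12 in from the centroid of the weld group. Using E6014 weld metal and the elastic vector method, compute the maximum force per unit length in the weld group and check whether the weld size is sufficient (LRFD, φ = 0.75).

f_max ≈ 8.05 kip/in; adequate

E60XX → F_EXX = 60 ksi.
Total weld length L_w = 14 in. Treat welds as unit-width lines.
Polar moment about centroid: J = 2[d³/12 + d(b/2)²] = 2[7³/12 + 7×2.75²] = 163 in³.
Direct shear f_v = P/L_w = 21.4 / 14 = 1.529 kip/in (vertical).
Torsion M = P·e = 21.4 × 12 = 256.8 kip·in.
Critical point at (x, y) = (2.75, 3.5) from centroid. f_tx = M·y/J = 5.513 kip/in; f_ty = M·x/J = 4.331 kip/in.
Resultant f_max = √[f_tx² + (f_v + f_ty)²] = √[5.513² + (1.529 + 4.331)²] = 8.045 kip/in.
Capacity per unit length: φr_n = 0.75 × 0.6 × 60 × (0.707 × 0.5) = 9.544 kip/in.
8.045 ≤ 9.544 → adequate.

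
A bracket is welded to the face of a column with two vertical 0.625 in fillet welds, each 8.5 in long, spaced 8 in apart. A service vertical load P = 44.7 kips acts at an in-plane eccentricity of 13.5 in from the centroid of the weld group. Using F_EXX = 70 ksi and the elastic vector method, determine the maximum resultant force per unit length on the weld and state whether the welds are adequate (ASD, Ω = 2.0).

Total weld length L_w = 17 in. Treat welds as unit-width lines.
Polar moment about centroid: J = 2[d³/12 + d(b/2)²] = 2[8.5³/12 + 8.5×4²] = 374.4 in³.
Direct shear f_v = P/L_w = 44.7 / 17 = 2.629 kip/in (vertical).
Torsion M = P·e = 44.7 × 13.5 = 603.45 kip·in.
Critical point at (x, y) = (4, 4.25) from centroid. f_tx = M·y/J = 6.851 kip/in; f_ty = M·x/J = 6.448 kip/in.
Resultant f_max = √[f_tx² + (f_v + f_ty)²] = √[6.851² + (2.629 + 6.448)²] = 11.37 kip/in.
Capacity per unit length: r_n/Ω = (1/2.0) × 0.6 × 70 × (0.707 × 0.625) = 9.279 kip/in.
11.37 > 9.279 → NOT adequate.

f_max ≈ 11.4 kip/in; NOT adequate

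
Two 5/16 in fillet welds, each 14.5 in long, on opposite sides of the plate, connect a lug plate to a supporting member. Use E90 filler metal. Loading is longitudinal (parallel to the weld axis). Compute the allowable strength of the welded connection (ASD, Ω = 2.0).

E90XX → F_EXX = 90 ksi.
Effective throat t_e = 0.707 × 0.3125 = 0.2209 in.
Total length L = 29 in; A_we = 0.2209 × 29 = 6.407 in².
F_nw = 0.6 F_EXX = 0.6 × 90 = 54 ksi.
R_n = 54 × 6.407 = 346 kip; R_n/Ω = 346/2.0 = 173 kip.

R_n/Ω ≈ 173 kip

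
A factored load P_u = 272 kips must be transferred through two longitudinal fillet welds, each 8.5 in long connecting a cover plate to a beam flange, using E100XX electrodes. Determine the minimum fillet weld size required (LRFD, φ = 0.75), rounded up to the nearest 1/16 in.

w = 9/16 in

E100XX → F_EXX = 100 ksi.
Total weld length L = 17 in.
Required throat t_e = P_u / (φ × 0.6 F_EXX × L) = 272 / (0.75 × 0.6 × 100 × 17) = 0.3556 in.
Required leg w = t_e / 0.707 = 0.5029 in → use 9/16 in.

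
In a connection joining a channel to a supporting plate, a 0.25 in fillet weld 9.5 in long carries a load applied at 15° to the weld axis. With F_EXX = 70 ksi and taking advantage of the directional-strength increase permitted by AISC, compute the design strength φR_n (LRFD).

φR_n ≈ 56.4 kip

t_e = 0.707 × 0.25 = 0.1767 in; A_we = 0.1767 × 9.5 = 1.679 in².
Directional factor: 1.0 + 0.5 sin^1.5(15°) = 1.066.
F_nw = 0.6 × 70 × 1.066 = 44.77 ksi.
φR_n = 0.75 × 44.77 × 1.679 = 56.37 kip.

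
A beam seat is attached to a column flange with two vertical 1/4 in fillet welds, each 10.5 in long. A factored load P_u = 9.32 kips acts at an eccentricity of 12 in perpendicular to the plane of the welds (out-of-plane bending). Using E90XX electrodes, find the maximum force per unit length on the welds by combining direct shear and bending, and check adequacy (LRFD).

E90XX → F_EXX = 90 ksi.
L_w = 2 × 10.5 = 21 in; section modulus (unit throat) S = 2 × L²/6 = 36.75 in².
Direct shear f_v = P/L_w = 9.32/21 = 0.4438 kip/in.
Moment M = P × e = 9.32 × 12 = 111.84 kip·in; bending f_b = M/S = 3.043 kip/in.
f_max = √(f_v² + f_b²) = √(0.4438² + 3.043²) = 3.075 kip/in.
φr_n = 0.75 × 0.6 × 90 × (0.707 × 0.25) = 7.158 kip/in → adequate.

f_max ≈ 3.08 kip/in; adequate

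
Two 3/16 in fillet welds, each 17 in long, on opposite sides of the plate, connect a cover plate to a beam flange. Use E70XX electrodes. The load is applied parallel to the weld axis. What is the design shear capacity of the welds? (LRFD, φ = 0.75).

E70XX → F_EXX = 70 ksi.
Effective throat t_e = 0.707 × 0.1875 = 0.1326 in.
Total length L = 34 in; A_we = 0.1326 × 34 = 4.507 in².
F_nw = 0.6 F_EXX = 0.6 × 70 = 42 ksi.
φR_n = 0.75 × 42 × 4.507 = 142 kips.

φR_n ≈ 142 kips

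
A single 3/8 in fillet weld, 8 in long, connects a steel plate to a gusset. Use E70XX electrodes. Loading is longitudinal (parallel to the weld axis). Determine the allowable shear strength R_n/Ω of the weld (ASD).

R_n/Ω ≈ 44.5 kip

E70XX → F_EXX = 70 ksi.
Effective throat t_e = 0.707 × 0.375 = 0.2651 in.
Total length L = 8 in; A_we = 0.2651 × 8 = 2.121 in².
F_nw = 0.6 F_EXX = 0.6 × 70 = 42 ksi.
R_n = 42 × 2.121 = 89.08 kip; R_n/Ω = 89.08/2.0 = 44.54 kip.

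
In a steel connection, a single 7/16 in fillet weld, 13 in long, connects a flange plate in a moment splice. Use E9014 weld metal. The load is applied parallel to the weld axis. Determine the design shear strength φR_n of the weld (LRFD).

E90XX → F_EXX = 90 ksi.
Effective throat t_e = 0.707 × 0.4375 = 0.3093 in.
Total length L = 13 in; A_we = 0.3093 × 13 = 4.021 in².
F_nw = 0.6 F_EXX = 0.6 × 90 = 54 ksi.
φR_n = 0.75 × 54 × 4.021 = 162.9 kips.

φR_n ≈ 163 kips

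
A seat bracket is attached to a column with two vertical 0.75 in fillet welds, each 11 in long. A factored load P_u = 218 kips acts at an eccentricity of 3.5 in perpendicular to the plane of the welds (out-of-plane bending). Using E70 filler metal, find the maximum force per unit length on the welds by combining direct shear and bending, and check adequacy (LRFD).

f_max ≈ 21.4 kip/in; NOT adequate

E70XX → F_EXX = 70 ksi.
L_w = 2 × 11 = 22 in; section modulus (unit throat) S = 2 × L²/6 = 40.33 in².
Direct shear f_v = P/L_w = 218/22 = 9.909 kip/in.
Moment M = P × e = 218 × 3.5 = 763 kip·in; bending f_b = M/S = 18.92 kip/in.
f_max = √(f_v² + f_b²) = √(9.909² + 18.92²) = 21.36 kip/in.
φr_n = 0.75 × 0.6 × 70 × (0.707 × 0.75) = 16.7 kip/in → NOT adequate.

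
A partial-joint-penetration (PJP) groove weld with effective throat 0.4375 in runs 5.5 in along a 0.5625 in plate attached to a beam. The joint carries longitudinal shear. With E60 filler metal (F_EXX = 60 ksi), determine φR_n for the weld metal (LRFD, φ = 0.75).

φR_n ≈ 65 kip

Effective throat (given) t_e = 0.4375 in.
A_we = 0.4375 × 5.5 = 2.406 in².
F_nw = 0.6 F_EXX = 36 ksi.
φR_n = 0.75 × 36 × 2.406 = 64.97 kip.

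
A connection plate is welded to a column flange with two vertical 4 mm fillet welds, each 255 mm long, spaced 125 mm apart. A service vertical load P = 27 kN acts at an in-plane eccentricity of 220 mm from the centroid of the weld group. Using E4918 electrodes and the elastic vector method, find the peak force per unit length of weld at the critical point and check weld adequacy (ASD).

f_max ≈ 206 N/mm; adequate

E49XX → F_EXX = 490 MPa.
Total weld length L_w = 510 mm. Treat welds as unit-width lines.
Polar moment about centroid: J = 2[d³/12 + d(b/2)²] = 2[255³/12 + 255×62.5²] = 4756000 mm³.
Direct shear f_v = P/L_w = 27×10³ / 510 = 52.94 N/mm (vertical).
Torsion M = P·e = 27×10³ × 220 = 5940000 N·mm.
Critical point at (x, y) = (62.5, 127.5) from centroid. f_tx = M·y/J = 159.2 N/mm; f_ty = M·x/J = 78.06 N/mm.
Resultant f_max = √[f_tx² + (f_v + f_ty)²] = √[159.2² + (52.94 + 78.06)²] = 206.2 N/mm.
Capacity per unit length: r_n/Ω = (1/2.0) × 0.6 × 490 × (0.707 × 4) = 415.7 N/mm.
206.2 ≤ 415.7 → adequate.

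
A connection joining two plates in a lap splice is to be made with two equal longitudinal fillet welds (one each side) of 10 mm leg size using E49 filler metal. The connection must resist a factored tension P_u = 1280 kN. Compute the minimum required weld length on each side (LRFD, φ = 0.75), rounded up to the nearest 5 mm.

L = 415 mm on each side

E49XX → F_EXX = 490 MPa.
Throat t_e = 0.707 × 10 = 7.07 mm.
φr_n = 0.75 × 0.6 × 490 × 7.07 × 10⁻³ = 1.559 kN/mm.
L_req = P_u / φr_n = 1280 / 1.559 = 821.1 mm total.
Per side: 821.1 / 2 = 410.5 mm.
Round up → use L = 415 mm on each side.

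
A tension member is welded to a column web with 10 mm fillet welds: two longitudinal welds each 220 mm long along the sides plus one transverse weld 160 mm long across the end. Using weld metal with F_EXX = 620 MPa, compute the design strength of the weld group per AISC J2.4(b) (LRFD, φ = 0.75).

t_e = 0.707 × 10 = 7.07 mm.
R_nwl = 0.6 × 620 × 7.07 × 440 × 10⁻³ = 1157 kN (longitudinal, 2 welds).
R_nwt = 0.6 × 620 × 7.07 × 160 × 10⁻³ = 420.8 kN (transverse, base value).
(i) R_nwl + R_nwt = 1578 kN; (ii) 0.85 R_nwl + 1.5 R_nwt = 1615 kN.
R_n = max = 1615 kN [governs: (ii)]; φR_n = 1211 kN.

φR_n ≈ 1210 kN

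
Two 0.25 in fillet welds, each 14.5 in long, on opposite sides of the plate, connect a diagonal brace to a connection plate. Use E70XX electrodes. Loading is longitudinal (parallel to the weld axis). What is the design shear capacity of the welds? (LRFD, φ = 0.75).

φR_n ≈ 161 kip

E70XX → F_EXX = 70 ksi.
Effective throat t_e = 0.707 × 0.25 = 0.1767 in.
Total length L = 29 in; A_we = 0.1767 × 29 = 5.126 in².
F_nw = 0.6 F_EXX = 0.6 × 70 = 42 ksi.
φR_n = 0.75 × 42 × 5.126 = 161.5 kip.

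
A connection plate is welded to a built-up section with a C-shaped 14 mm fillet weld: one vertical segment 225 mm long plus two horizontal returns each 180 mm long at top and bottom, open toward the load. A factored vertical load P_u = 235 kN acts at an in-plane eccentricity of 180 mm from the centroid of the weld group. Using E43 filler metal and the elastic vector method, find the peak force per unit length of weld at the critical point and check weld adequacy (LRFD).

E43XX → F_EXX = 430 MPa.
Total weld length L_w = 585 mm. Treat welds as unit-width lines.
Centroid: x̄ = 2×180×90 / 585 = 55.38 mm from the vertical weld.
Polar moment about centroid: J = I_x + I_y = [225³/12 + 2×180×112.5²] + [225×55.38² + 2(180³/12 + 180×34.62²)] = 7599000 mm³.
Direct shear f_v = P/L_w = 235×10³ / 585 = 401.7 N/mm (vertical).
Torsion M = P·e = 235×10³ × 180 = 42300000 N·mm.
Critical point at (x, y) = (124.6, 112.5) from centroid. f_tx = M·y/J = 626.2 N/mm; f_ty = M·x/J = 693.7 N/mm.
Resultant f_max = √[f_tx² + (f_v + f_ty)²] = √[626.2² + (401.7 + 693.7)²] = 1262 N/mm.
Capacity per unit length: φr_n = 0.75 × 0.6 × 430 × (0.707 × 14) = 1915 N/mm.
1262 ≤ 1915 → adequate.

f_max ≈ 1260 N/mm; adequate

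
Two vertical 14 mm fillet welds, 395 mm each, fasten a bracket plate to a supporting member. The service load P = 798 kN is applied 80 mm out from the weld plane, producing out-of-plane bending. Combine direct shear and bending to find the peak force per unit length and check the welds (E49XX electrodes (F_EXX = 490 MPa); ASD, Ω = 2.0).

f_max ≈ 1590 N/mm; NOT adequate

L_w = 2 × 395 = 790 mm; section modulus (unit throat) S = 2 × L²/6 = 52010 mm².
Direct shear f_v = P/L_w = 798×10³/790 = 1010 N/mm.
Moment M = P × e = 798×10³ × 80 = 63840000 N·mm; bending f_b = M/S = 1227 N/mm.
f_max = √(f_v² + f_b²) = √(1010² + 1227²) = 1590 N/mm.
r_n/Ω = (1/2.0) × 0.6 × 490 × (0.707 × 14) = 1455 N/mm → NOT adequate.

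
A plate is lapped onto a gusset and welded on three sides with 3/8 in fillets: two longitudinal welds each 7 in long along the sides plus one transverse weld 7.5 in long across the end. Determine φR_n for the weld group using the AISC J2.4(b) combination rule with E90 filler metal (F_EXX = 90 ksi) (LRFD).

t_e = 0.707 × 0.375 = 0.2651 in.
R_nwl = 0.6 × 90 × 0.2651 × 14 = 200.4 kips (longitudinal, 2 welds).
R_nwt = 0.6 × 90 × 0.2651 × 7.5 = 107.4 kips (transverse, base value).
(i) R_nwl + R_nwt = 307.8 kips; (ii) 0.85 R_nwl + 1.5 R_nwt = 331.4 kips.
R_n = max = 331.4 kips [governs: (ii)]; φR_n = 248.6 kips.

φR_n ≈ 249 kips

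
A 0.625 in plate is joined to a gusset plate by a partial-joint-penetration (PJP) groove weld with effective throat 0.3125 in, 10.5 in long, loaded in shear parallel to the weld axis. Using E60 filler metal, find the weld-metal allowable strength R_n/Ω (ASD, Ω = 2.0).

R_n/Ω ≈ 59.1 kip

E60XX → F_EXX = 60 ksi.
Effective throat (given) t_e = 0.3125 in.
A_we = 0.3125 × 10.5 = 3.281 in².
F_nw = 0.6 F_EXX = 36 ksi.
R_n/Ω = (36 × 3.281) / 2.0 = 59.06 kip.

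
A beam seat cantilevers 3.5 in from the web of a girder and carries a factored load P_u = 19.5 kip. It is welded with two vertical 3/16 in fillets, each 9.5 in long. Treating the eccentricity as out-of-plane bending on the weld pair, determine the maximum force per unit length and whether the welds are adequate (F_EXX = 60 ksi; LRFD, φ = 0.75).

L_w = 2 × 9.5 = 19 in; section modulus (unit throat) S = 2 × L²/6 = 30.08 in².
Direct shear f_v = P/L_w = 19.5/19 = 1.026 kip/in.
Moment M = P × e = 19.5 × 3.5 = 68.25 kip·in; bending f_b = M/S = 2.269 kip/in.
f_max = √(f_v² + f_b²) = √(1.026² + 2.269²) = 2.49 kip/in.
φr_n = 0.75 × 0.6 × 60 × (0.707 × 0.1875) = 3.579 kip/in → adequate.

f_max ≈ 2.49 kip/in; adequate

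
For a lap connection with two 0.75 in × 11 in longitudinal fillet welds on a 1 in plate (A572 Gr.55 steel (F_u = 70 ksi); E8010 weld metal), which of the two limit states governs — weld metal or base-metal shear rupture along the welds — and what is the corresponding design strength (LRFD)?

E80XX → F_EXX = 80 ksi.
t_e = 0.707 × 0.75 = 0.5302 in; L = 22 in.
Weld metal: φR_n = 0.75 × 0.6 × 80 × 0.5302 × 22 = 420 kip.
Base metal (shear rupture): φR_n = 0.75 × 0.6 × 70 × 1 × 22 = 693 kip.
Governing: weld metal.

φR_n ≈ 420 kip (weld metal governs)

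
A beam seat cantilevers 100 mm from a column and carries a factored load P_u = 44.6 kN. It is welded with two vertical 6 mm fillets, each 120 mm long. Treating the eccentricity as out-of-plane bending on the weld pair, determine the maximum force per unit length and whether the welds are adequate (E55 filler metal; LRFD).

f_max ≈ 948 N/mm; adequate

E55XX → F_EXX = 550 MPa.
L_w = 2 × 120 = 240 mm; section modulus (unit throat) S = 2 × L²/6 = 4800 mm².
Direct shear f_v = P/L_w = 44.6×10³/240 = 185.8 N/mm.
Moment M = P × e = 44.6×10³ × 100 = 4460000 N·mm; bending f_b = M/S = 929.2 N/mm.
f_max = √(f_v² + f_b²) = √(185.8² + 929.2²) = 947.6 N/mm.
φr_n = 0.75 × 0.6 × 550 × (0.707 × 6) = 1050 N/mm → adequate.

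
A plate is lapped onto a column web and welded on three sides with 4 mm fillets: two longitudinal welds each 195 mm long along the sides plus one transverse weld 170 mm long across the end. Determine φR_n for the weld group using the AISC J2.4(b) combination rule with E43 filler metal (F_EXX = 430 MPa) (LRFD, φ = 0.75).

t_e = 0.707 × 4 = 2.828 mm.
R_nwl = 0.6 × 430 × 2.828 × 390 × 10⁻³ = 284.6 kN (longitudinal, 2 welds).
R_nwt = 0.6 × 430 × 2.828 × 170 × 10⁻³ = 124 kN (transverse, base value).
(i) R_nwl + R_nwt = 408.6 kN; (ii) 0.85 R_nwl + 1.5 R_nwt = 427.9 kN.
R_n = max = 427.9 kN [governs: (ii)]; φR_n = 320.9 kN.

φR_n ≈ 321 kN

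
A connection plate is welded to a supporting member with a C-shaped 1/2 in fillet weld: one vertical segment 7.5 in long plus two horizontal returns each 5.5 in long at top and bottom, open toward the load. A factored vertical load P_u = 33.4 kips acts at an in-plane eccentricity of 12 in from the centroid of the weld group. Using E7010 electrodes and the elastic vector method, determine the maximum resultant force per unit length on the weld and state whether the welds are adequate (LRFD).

E70XX → F_EXX = 70 ksi.
Total weld length L_w = 18.5 in. Treat welds as unit-width lines.
Centroid: x̄ = 2×5.5×2.75 / 18.5 = 1.635 in from the vertical weld.
Polar moment about centroid: J = I_x + I_y = [7.5³/12 + 2×5.5×3.75²] + [7.5×1.635² + 2(5.5³/12 + 5.5×1.115²)] = 251.3 in³.
Direct shear f_v = P/L_w = 33.4 / 18.5 = 1.805 kip/in (vertical).
Torsion M = P·e = 33.4 × 12 = 400.8 kip·in.
Critical point at (x, y) = (3.865, 3.75) from centroid. f_tx = M·y/J = 5.981 kip/in; f_ty = M·x/J = 6.164 kip/in.
Resultant f_max = √[f_tx² + (f_v + f_ty)²] = √[5.981² + (1.805 + 6.164)²] = 9.964 kip/in.
Capacity per unit length: φr_n = 0.75 × 0.6 × 70 × (0.707 × 0.5) = 11.14 kip/in.
9.964 ≤ 11.14 → adequate.

f_max ≈ 9.96 kip/in; adequate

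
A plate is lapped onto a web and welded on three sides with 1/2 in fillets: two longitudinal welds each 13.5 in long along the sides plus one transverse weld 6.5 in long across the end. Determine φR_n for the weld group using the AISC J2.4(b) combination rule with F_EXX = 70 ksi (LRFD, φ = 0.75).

t_e = 0.707 × 0.5 = 0.3535 in.
R_nwl = 0.6 × 70 × 0.3535 × 27 = 400.9 kips (longitudinal, 2 welds).
R_nwt = 0.6 × 70 × 0.3535 × 6.5 = 96.51 kips (transverse, base value).
(i) R_nwl + R_nwt = 497.4 kips; (ii) 0.85 R_nwl + 1.5 R_nwt = 485.5 kips.
R_n = max = 497.4 kips [governs: (i)]; φR_n = 373 kips.

φR_n ≈ 373 kips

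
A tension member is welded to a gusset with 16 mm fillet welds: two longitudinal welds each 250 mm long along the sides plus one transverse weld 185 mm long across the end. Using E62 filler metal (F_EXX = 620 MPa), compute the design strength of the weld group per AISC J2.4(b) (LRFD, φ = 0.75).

φR_n ≈ 2220 kN

t_e = 0.707 × 16 = 11.31 mm.
R_nwl = 0.6 × 620 × 11.31 × 500 × 10⁻³ = 2104 kN (longitudinal, 2 welds).
R_nwt = 0.6 × 620 × 11.31 × 185 × 10⁻³ = 778.5 kN (transverse, base value).
(i) R_nwl + R_nwt = 2883 kN; (ii) 0.85 R_nwl + 1.5 R_nwt = 2956 kN.
R_n = max = 2956 kN [governs: (ii)]; φR_n = 2217 kN.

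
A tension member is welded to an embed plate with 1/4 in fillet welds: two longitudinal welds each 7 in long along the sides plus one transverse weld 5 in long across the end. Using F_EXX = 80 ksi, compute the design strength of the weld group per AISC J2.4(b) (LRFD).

φR_n ≈ 123 kips

t_e = 0.707 × 0.25 = 0.1767 in.
R_nwl = 0.6 × 80 × 0.1767 × 14 = 118.8 kips (longitudinal, 2 welds).
R_nwt = 0.6 × 80 × 0.1767 × 5 = 42.42 kips (transverse, base value).
(i) R_nwl + R_nwt = 161.2 kips; (ii) 0.85 R_nwl + 1.5 R_nwt = 164.6 kips.
R_n = max = 164.6 kips [governs: (ii)]; φR_n = 123.4 kips.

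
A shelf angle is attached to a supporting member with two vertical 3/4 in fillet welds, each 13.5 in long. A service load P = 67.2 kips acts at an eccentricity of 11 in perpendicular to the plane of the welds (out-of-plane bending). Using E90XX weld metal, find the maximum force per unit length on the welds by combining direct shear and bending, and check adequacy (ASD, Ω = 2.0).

E90XX → F_EXX = 90 ksi.
L_w = 2 × 13.5 = 27 in; section modulus (unit throat) S = 2 × L²/6 = 60.75 in².
Direct shear f_v = P/L_w = 67.2/27 = 2.489 kip/in.
Moment M = P × e = 67.2 × 11 = 739.2 kip·in; bending f_b = M/S = 12.17 kip/in.
f_max = √(f_v² + f_b²) = √(2.489² + 12.17²) = 12.42 kip/in.
r_n/Ω = (1/2.0) × 0.6 × 90 × (0.707 × 0.75) = 14.32 kip/in → adequate.

f_max ≈ 12.4 kip/in; adequate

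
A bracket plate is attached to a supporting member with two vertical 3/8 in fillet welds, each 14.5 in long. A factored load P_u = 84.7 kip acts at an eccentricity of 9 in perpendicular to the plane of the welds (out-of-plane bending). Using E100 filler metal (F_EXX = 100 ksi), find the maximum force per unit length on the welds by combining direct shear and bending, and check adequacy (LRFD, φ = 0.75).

L_w = 2 × 14.5 = 29 in; section modulus (unit throat) S = 2 × L²/6 = 70.08 in².
Direct shear f_v = P/L_w = 84.7/29 = 2.921 kip/in.
Moment M = P × e = 84.7 × 9 = 762.3 kip·in; bending f_b = M/S = 10.88 kip/in.
f_max = √(f_v² + f_b²) = √(2.921² + 10.88²) = 11.26 kip/in.
φr_n = 0.75 × 0.6 × 100 × (0.707 × 0.375) = 11.93 kip/in → adequate.

f_max ≈ 11.3 kip/in; adequate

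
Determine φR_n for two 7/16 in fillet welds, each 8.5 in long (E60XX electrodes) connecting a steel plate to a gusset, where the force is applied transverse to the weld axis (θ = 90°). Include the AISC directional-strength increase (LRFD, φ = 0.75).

E60XX → F_EXX = 60 ksi.
t_e = 0.707 × 0.4375 = 0.3093 in; A_we = 0.3093 × 17 = 5.258 in².
Directional factor: 1.0 + 0.5 sin^1.5(90°) = 1.5.
F_nw = 0.6 × 60 × 1.5 = 54 ksi.
φR_n = 0.75 × 54 × 5.258 = 213 kips.

φR_n ≈ 213 kips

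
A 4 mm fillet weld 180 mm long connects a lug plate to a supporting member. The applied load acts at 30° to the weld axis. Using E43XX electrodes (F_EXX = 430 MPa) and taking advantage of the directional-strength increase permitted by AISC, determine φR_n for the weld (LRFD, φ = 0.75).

t_e = 0.707 × 4 = 2.828 mm; A_we = 2.828 × 180 = 509 mm².
Directional factor: 1.0 + 0.5 sin^1.5(30°) = 1.177.
F_nw = 0.6 × 430 × 1.177 = 303.6 MPa.
φR_n = 0.75 × 303.6 × 509 × 10⁻³ = 115.9 kN.

φR_n ≈ 116 kN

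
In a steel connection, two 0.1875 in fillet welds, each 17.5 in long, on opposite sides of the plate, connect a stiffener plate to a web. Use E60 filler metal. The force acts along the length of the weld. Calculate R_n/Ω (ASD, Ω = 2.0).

E60XX → F_EXX = 60 ksi.
Effective throat t_e = 0.707 × 0.1875 = 0.1326 in.
Total length L = 35 in; A_we = 0.1326 × 35 = 4.64 in².
F_nw = 0.6 F_EXX = 0.6 × 60 = 36 ksi.
R_n = 36 × 4.64 = 167 kips; R_n/Ω = 167/2.0 = 83.51 kips.

R_n/Ω ≈ 83.5 kips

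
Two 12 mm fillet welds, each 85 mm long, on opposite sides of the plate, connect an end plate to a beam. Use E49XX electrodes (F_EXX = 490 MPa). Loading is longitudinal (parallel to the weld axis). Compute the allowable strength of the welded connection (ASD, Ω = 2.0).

Effective throat t_e = 0.707 × 12 = 8.484 mm.
Total length L = 170 mm; A_we = 8.484 × 170 = 1442 mm².
F_nw = 0.6 F_EXX = 0.6 × 490 = 294 MPa.
R_n = 294 × 1442 × 10⁻³ = 424 kN; R_n/Ω = 424/2.0 = 212 kN.

R_n/Ω ≈ 212 kN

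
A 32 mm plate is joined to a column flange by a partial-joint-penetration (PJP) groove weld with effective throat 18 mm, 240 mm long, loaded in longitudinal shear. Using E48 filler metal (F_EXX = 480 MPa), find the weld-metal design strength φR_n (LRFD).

φR_n ≈ 933 kN

Effective throat (given) t_e = 18 mm.
A_we = 18 × 240 = 4320 mm².
F_nw = 0.6 F_EXX = 288 MPa.
φR_n = 0.75 × 288 × 4320 × 10⁻³ = 933.1 kN.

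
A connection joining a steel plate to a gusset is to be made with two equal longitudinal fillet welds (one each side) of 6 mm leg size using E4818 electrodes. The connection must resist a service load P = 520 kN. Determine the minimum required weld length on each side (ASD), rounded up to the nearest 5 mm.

E48XX → F_EXX = 480 MPa.
Throat t_e = 0.707 × 6 = 4.242 mm.
r_n/Ω = (0.6 × 480 × 4.242) / 2.0 = 610.8 N/mm = 0.6108 kN/mm.
L_req = P / (r_n/Ω) = 520 / 0.6108 = 851.3 mm total.
Per side: 851.3 / 2 = 425.6 mm.
Round up → use L = 430 mm on each side.

L = 430 mm on each side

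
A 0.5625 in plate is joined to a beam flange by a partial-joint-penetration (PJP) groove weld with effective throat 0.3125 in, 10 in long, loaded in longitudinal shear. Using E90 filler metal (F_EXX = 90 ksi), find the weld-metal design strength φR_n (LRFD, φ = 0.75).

Effective throat (given) t_e = 0.3125 in.
A_we = 0.3125 × 10 = 3.125 in².
F_nw = 0.6 F_EXX = 54 ksi.
φR_n = 0.75 × 54 × 3.125 = 126.6 kips.

φR_n ≈ 127 kips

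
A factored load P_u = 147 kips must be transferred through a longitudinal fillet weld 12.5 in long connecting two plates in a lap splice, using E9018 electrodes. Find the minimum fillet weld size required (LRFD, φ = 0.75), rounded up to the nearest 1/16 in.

E90XX → F_EXX = 90 ksi.
Total weld length L = 12.5 in.
Required throat t_e = P_u / (φ × 0.6 F_EXX × L) = 147 / (0.75 × 0.6 × 90 × 12.5) = 0.2904 in.
Required leg w = t_e / 0.707 = 0.4107 in → use 7/16 in.

w = 7/16 in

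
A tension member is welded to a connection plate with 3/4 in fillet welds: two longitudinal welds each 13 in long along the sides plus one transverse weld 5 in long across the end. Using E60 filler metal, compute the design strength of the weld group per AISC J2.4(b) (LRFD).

E60XX → F_EXX = 60 ksi.
t_e = 0.707 × 0.75 = 0.5302 in.
R_nwl = 0.6 × 60 × 0.5302 × 26 = 496.3 kips (longitudinal, 2 welds).
R_nwt = 0.6 × 60 × 0.5302 × 5 = 95.44 kips (transverse, base value).
(i) R_nwl + R_nwt = 591.8 kips; (ii) 0.85 R_nwl + 1.5 R_nwt = 565 kips.
R_n = max = 591.8 kips [governs: (i)]; φR_n = 443.8 kips.

φR_n ≈ 444 kips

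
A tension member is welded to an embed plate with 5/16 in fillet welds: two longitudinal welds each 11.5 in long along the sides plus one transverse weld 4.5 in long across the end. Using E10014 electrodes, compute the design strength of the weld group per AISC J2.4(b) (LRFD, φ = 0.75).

E100XX → F_EXX = 100 ksi.
t_e = 0.707 × 0.3125 = 0.2209 in.
R_nwl = 0.6 × 100 × 0.2209 × 23 = 304.9 kips (longitudinal, 2 welds).
R_nwt = 0.6 × 100 × 0.2209 × 4.5 = 59.65 kips (transverse, base value).
(i) R_nwl + R_nwt = 364.5 kips; (ii) 0.85 R_nwl + 1.5 R_nwt = 348.6 kips.
R_n = max = 364.5 kips [governs: (i)]; φR_n = 273.4 kips.

φR_n ≈ 273 kips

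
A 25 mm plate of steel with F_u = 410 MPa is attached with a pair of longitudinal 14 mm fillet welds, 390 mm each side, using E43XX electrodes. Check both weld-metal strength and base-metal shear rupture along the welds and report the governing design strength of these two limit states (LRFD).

φR_n ≈ 1490 kN (weld metal governs)

E43XX → F_EXX = 430 MPa.
t_e = 0.707 × 14 = 9.898 mm; L = 780 mm.
Weld metal: φR_n = 0.75 × 0.6 × 430 × 9.898 × 780 × 10⁻³ = 1494 kN.
Base metal (shear rupture): φR_n = 0.75 × 0.6 × 410 × 25 × 780 × 10⁻³ = 3598 kN.
Governing: weld metal.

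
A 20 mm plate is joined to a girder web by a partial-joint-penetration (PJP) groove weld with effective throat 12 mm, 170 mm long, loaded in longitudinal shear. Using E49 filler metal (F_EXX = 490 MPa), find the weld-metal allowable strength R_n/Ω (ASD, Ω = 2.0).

R_n/Ω ≈ 300 kN

Effective throat (given) t_e = 12 mm.
A_we = 12 × 170 = 2040 mm².
F_nw = 0.6 F_EXX = 294 MPa.
R_n/Ω = (294 × 2040) / 2.0 × 10⁻³ = 299.9 kN.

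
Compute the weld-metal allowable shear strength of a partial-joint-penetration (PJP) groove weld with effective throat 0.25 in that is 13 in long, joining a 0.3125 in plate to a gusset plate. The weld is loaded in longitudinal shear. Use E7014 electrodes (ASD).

R_n/Ω ≈ 68.2 kips

E70XX → F_EXX = 70 ksi.
Effective throat (given) t_e = 0.25 in.
A_we = 0.25 × 13 = 3.25 in².
F_nw = 0.6 F_EXX = 42 ksi.
R_n/Ω = (42 × 3.25) / 2.0 = 68.25 kips.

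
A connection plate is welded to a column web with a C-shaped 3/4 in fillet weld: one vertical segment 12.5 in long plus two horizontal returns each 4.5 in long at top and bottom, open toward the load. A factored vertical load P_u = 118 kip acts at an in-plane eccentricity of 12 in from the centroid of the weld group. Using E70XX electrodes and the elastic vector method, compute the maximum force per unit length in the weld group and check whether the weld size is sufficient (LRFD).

E70XX → F_EXX = 70 ksi.
Total weld length L_w = 21.5 in. Treat welds as unit-width lines.
Centroid: x̄ = 2×4.5×2.25 / 21.5 = 0.9419 in from the vertical weld.
Polar moment about centroid: J = I_x + I_y = [12.5³/12 + 2×4.5×6.25²] + [12.5×0.9419² + 2(4.5³/12 + 4.5×1.308²)] = 556 in³.
Direct shear f_v = P/L_w = 118 / 21.5 = 5.488 kip/in (vertical).
Torsion M = P·e = 118 × 12 = 1416 kip·in.
Critical point at (x, y) = (3.558, 6.25) from centroid. f_tx = M·y/J = 15.92 kip/in; f_ty = M·x/J = 9.062 kip/in.
Resultant f_max = √[f_tx² + (f_v + f_ty)²] = √[15.92² + (5.488 + 9.062)²] = 21.57 kip/in.
Capacity per unit length: φr_n = 0.75 × 0.6 × 70 × (0.707 × 0.75) = 16.7 kip/in.
21.57 > 16.7 → NOT adequate.

f_max ≈ 21.6 kip/in; NOT adequate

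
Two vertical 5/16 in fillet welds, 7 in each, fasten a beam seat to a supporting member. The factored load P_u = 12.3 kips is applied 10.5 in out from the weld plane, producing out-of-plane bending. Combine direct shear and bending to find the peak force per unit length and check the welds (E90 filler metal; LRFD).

f_max ≈ 7.96 kip/in; adequate

E90XX → F_EXX = 90 ksi.
L_w = 2 × 7 = 14 in; section modulus (unit throat) S = 2 × L²/6 = 16.33 in².
Direct shear f_v = P/L_w = 12.3/14 = 0.8786 kip/in.
Moment M = P × e = 12.3 × 10.5 = 129.15 kip·in; bending f_b = M/S = 7.907 kip/in.
f_max = √(f_v² + f_b²) = √(0.8786² + 7.907²) = 7.956 kip/in.
φr_n = 0.75 × 0.6 × 90 × (0.707 × 0.3125) = 8.948 kip/in → adequate.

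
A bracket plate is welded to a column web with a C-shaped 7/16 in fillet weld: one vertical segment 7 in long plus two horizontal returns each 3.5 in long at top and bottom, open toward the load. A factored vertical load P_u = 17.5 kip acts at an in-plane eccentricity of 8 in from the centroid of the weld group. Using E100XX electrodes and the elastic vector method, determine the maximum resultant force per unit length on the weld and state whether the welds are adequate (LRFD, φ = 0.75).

E100XX → F_EXX = 100 ksi.
Total weld length L_w = 14 in. Treat welds as unit-width lines.
Centroid: x̄ = 2×3.5×1.75 / 14 = 0.875 in from the vertical weld.
Polar moment about centroid: J = I_x + I_y = [7³/12 + 2×3.5×3.5²] + [7×0.875² + 2(3.5³/12 + 3.5×0.875²)] = 132.2 in³.
Direct shear f_v = P/L_w = 17.5 / 14 = 1.25 kip/in (vertical).
Torsion M = P·e = 17.5 × 8 = 140 kip·in.
Critical point at (x, y) = (2.625, 3.5) from centroid. f_tx = M·y/J = 3.707 kip/in; f_ty = M·x/J = 2.78 kip/in.
Resultant f_max = √[f_tx² + (f_v + f_ty)²] = √[3.707² + (1.25 + 2.78)²] = 5.475 kip/in.
Capacity per unit length: φr_n = 0.75 × 0.6 × 100 × (0.707 × 0.4375) = 13.92 kip/in.
5.475 ≤ 13.92 → adequate.

f_max ≈ 5.48 kip/in; adequate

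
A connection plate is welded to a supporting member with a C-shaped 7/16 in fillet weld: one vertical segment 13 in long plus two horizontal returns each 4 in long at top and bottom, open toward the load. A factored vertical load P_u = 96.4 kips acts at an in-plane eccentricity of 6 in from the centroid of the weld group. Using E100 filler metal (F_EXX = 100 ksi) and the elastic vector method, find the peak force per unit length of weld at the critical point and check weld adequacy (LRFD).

f_max ≈ 10.5 kip/in; adequate

Total weld length L_w = 21 in. Treat welds as unit-width lines.
Centroid: x̄ = 2×4×2 / 21 = 0.7619 in from the vertical weld.
Polar moment about centroid: J = I_x + I_y = [13³/12 + 2×4×6.5²] + [13×0.7619² + 2(4³/12 + 4×1.238²)] = 551.6 in³.
Direct shear f_v = P/L_w = 96.4 / 21 = 4.59 kip/in (vertical).
Torsion M = P·e = 96.4 × 6 = 578.4 kip·in.
Critical point at (x, y) = (3.238, 6.5) from centroid. f_tx = M·y/J = 6.816 kip/in; f_ty = M·x/J = 3.396 kip/in.
Resultant f_max = √[f_tx² + (f_v + f_ty)²] = √[6.816² + (4.59 + 3.396)²] = 10.5 kip/in.
Capacity per unit length: φr_n = 0.75 × 0.6 × 100 × (0.707 × 0.4375) = 13.92 kip/in.
10.5 ≤ 13.92 → adequate.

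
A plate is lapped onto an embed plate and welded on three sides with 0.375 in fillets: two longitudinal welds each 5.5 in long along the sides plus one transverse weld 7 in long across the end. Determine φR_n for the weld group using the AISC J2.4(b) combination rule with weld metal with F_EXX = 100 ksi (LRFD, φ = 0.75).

t_e = 0.707 × 0.375 = 0.2651 in.
R_nwl = 0.6 × 100 × 0.2651 × 11 = 175 kips (longitudinal, 2 welds).
R_nwt = 0.6 × 100 × 0.2651 × 7 = 111.4 kips (transverse, base value).
(i) R_nwl + R_nwt = 286.3 kips; (ii) 0.85 R_nwl + 1.5 R_nwt = 315.8 kips.
R_n = max = 315.8 kips [governs: (ii)]; φR_n = 236.8 kips.

φR_n ≈ 237 kips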